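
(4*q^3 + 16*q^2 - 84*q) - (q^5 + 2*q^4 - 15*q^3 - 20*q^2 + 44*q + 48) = -q^5 - 2*q^4 + 19*q^3 + 36*q^2 - 128*q - 48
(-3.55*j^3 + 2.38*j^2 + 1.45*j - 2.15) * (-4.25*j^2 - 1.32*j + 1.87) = 15.0875*j^5 - 5.429*j^4 - 15.9426*j^3 + 11.6741*j^2 + 5.5495*j - 4.0205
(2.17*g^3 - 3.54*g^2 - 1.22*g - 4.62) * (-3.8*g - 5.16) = -8.246*g^4 + 2.2548*g^3 + 22.9024*g^2 + 23.8512*g + 23.8392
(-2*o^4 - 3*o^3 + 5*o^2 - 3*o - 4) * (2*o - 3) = -4*o^5 + 19*o^3 - 21*o^2 + o + 12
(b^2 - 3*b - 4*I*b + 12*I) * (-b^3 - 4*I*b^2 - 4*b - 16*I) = -b^5 + 3*b^4 - 20*b^3 + 60*b^2 - 64*b + 192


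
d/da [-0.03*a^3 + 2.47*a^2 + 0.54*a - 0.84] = -0.09*a^2 + 4.94*a + 0.54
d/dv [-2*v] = -2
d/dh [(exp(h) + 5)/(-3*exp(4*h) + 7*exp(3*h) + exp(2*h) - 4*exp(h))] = ((exp(h) + 5)*(12*exp(3*h) - 21*exp(2*h) - 2*exp(h) + 4) - (3*exp(3*h) - 7*exp(2*h) - exp(h) + 4)*exp(h))*exp(-h)/(3*exp(3*h) - 7*exp(2*h) - exp(h) + 4)^2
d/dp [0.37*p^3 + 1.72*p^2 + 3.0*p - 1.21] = 1.11*p^2 + 3.44*p + 3.0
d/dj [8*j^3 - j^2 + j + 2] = 24*j^2 - 2*j + 1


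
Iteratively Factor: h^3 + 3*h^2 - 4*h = (h + 4)*(h^2 - h) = (h - 1)*(h + 4)*(h)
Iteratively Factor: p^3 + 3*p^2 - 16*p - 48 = (p - 4)*(p^2 + 7*p + 12) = (p - 4)*(p + 3)*(p + 4)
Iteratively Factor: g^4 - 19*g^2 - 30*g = (g + 2)*(g^3 - 2*g^2 - 15*g) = (g - 5)*(g + 2)*(g^2 + 3*g) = g*(g - 5)*(g + 2)*(g + 3)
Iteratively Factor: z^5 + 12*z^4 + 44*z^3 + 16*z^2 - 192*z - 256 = (z - 2)*(z^4 + 14*z^3 + 72*z^2 + 160*z + 128) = (z - 2)*(z + 2)*(z^3 + 12*z^2 + 48*z + 64) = (z - 2)*(z + 2)*(z + 4)*(z^2 + 8*z + 16) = (z - 2)*(z + 2)*(z + 4)^2*(z + 4)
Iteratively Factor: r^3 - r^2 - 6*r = (r)*(r^2 - r - 6) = r*(r - 3)*(r + 2)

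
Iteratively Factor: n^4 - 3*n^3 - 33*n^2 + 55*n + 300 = (n + 3)*(n^3 - 6*n^2 - 15*n + 100) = (n - 5)*(n + 3)*(n^2 - n - 20) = (n - 5)*(n + 3)*(n + 4)*(n - 5)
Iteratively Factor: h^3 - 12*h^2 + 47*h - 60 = (h - 5)*(h^2 - 7*h + 12) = (h - 5)*(h - 4)*(h - 3)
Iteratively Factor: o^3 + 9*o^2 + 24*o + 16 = (o + 4)*(o^2 + 5*o + 4) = (o + 4)^2*(o + 1)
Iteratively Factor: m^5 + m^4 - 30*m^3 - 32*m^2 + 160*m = (m - 2)*(m^4 + 3*m^3 - 24*m^2 - 80*m) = m*(m - 2)*(m^3 + 3*m^2 - 24*m - 80) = m*(m - 2)*(m + 4)*(m^2 - m - 20) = m*(m - 5)*(m - 2)*(m + 4)*(m + 4)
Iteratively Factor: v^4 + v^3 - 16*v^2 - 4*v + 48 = (v - 2)*(v^3 + 3*v^2 - 10*v - 24) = (v - 2)*(v + 4)*(v^2 - v - 6) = (v - 2)*(v + 2)*(v + 4)*(v - 3)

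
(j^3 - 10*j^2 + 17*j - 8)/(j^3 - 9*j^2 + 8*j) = (j - 1)/j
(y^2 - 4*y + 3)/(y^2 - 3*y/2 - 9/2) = 2*(y - 1)/(2*y + 3)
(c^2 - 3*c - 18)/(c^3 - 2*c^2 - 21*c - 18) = 1/(c + 1)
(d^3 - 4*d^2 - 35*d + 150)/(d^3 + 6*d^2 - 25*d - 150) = (d - 5)/(d + 5)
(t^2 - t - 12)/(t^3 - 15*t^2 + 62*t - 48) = (t^2 - t - 12)/(t^3 - 15*t^2 + 62*t - 48)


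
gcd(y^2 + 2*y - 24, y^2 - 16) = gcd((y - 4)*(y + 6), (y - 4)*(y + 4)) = y - 4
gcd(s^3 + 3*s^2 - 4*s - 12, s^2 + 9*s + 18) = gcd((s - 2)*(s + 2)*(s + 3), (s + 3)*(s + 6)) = s + 3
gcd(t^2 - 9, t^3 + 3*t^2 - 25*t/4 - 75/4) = t + 3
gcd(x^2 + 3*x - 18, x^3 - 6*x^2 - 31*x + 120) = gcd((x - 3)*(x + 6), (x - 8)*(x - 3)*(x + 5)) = x - 3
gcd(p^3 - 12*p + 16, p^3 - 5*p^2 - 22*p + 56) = p^2 + 2*p - 8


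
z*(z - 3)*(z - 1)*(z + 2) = z^4 - 2*z^3 - 5*z^2 + 6*z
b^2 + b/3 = b*(b + 1/3)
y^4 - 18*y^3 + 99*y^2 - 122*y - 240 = (y - 8)*(y - 6)*(y - 5)*(y + 1)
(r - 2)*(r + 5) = r^2 + 3*r - 10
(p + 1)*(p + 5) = p^2 + 6*p + 5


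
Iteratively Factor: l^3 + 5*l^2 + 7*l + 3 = (l + 1)*(l^2 + 4*l + 3) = (l + 1)^2*(l + 3)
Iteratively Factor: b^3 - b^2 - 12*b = (b + 3)*(b^2 - 4*b) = (b - 4)*(b + 3)*(b)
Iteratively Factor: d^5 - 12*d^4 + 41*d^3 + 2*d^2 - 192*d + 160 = (d - 4)*(d^4 - 8*d^3 + 9*d^2 + 38*d - 40) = (d - 5)*(d - 4)*(d^3 - 3*d^2 - 6*d + 8) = (d - 5)*(d - 4)*(d - 1)*(d^2 - 2*d - 8) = (d - 5)*(d - 4)*(d - 1)*(d + 2)*(d - 4)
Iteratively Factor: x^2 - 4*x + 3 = (x - 3)*(x - 1)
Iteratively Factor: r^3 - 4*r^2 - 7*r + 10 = (r + 2)*(r^2 - 6*r + 5) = (r - 5)*(r + 2)*(r - 1)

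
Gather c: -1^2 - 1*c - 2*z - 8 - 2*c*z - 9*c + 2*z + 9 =c*(-2*z - 10)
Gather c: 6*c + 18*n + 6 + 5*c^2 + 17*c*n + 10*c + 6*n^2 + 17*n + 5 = 5*c^2 + c*(17*n + 16) + 6*n^2 + 35*n + 11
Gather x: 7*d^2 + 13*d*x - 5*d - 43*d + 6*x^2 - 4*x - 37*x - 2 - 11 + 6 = 7*d^2 - 48*d + 6*x^2 + x*(13*d - 41) - 7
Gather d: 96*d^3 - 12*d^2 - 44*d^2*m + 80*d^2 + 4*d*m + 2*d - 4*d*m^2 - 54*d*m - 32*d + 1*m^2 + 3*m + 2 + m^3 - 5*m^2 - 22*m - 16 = 96*d^3 + d^2*(68 - 44*m) + d*(-4*m^2 - 50*m - 30) + m^3 - 4*m^2 - 19*m - 14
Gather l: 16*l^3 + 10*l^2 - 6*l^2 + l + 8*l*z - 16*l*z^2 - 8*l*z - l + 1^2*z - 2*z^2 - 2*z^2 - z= 16*l^3 + 4*l^2 - 16*l*z^2 - 4*z^2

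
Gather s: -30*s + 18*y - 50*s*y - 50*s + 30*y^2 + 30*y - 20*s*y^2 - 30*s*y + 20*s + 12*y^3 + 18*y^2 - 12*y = s*(-20*y^2 - 80*y - 60) + 12*y^3 + 48*y^2 + 36*y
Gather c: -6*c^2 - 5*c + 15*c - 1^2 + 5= -6*c^2 + 10*c + 4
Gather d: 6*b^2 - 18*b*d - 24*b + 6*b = 6*b^2 - 18*b*d - 18*b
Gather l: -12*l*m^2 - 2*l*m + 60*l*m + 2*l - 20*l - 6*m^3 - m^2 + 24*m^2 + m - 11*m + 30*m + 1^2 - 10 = l*(-12*m^2 + 58*m - 18) - 6*m^3 + 23*m^2 + 20*m - 9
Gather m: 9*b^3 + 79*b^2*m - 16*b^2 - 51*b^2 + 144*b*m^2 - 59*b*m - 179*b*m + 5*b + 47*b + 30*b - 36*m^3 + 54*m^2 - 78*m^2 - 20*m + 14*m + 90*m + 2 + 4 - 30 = 9*b^3 - 67*b^2 + 82*b - 36*m^3 + m^2*(144*b - 24) + m*(79*b^2 - 238*b + 84) - 24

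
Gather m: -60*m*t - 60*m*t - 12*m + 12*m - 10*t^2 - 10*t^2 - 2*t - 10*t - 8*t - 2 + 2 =-120*m*t - 20*t^2 - 20*t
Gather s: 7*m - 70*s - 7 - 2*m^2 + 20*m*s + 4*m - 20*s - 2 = -2*m^2 + 11*m + s*(20*m - 90) - 9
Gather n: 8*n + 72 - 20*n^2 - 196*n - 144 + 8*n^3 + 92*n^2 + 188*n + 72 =8*n^3 + 72*n^2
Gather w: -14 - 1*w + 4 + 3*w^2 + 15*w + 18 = 3*w^2 + 14*w + 8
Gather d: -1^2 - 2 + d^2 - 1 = d^2 - 4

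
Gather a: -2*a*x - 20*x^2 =-2*a*x - 20*x^2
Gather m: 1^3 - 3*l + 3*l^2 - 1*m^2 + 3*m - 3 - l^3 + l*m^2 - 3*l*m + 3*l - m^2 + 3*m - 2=-l^3 + 3*l^2 + m^2*(l - 2) + m*(6 - 3*l) - 4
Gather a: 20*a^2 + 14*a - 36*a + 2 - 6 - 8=20*a^2 - 22*a - 12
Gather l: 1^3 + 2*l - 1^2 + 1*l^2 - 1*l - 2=l^2 + l - 2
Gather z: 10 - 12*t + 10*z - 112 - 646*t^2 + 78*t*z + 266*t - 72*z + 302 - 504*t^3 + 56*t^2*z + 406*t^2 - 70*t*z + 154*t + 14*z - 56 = -504*t^3 - 240*t^2 + 408*t + z*(56*t^2 + 8*t - 48) + 144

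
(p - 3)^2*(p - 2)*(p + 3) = p^4 - 5*p^3 - 3*p^2 + 45*p - 54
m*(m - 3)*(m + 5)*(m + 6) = m^4 + 8*m^3 - 3*m^2 - 90*m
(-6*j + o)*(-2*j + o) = 12*j^2 - 8*j*o + o^2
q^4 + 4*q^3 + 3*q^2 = q^2*(q + 1)*(q + 3)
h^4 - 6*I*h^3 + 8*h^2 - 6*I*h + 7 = (h - 7*I)*(h - I)*(h + I)^2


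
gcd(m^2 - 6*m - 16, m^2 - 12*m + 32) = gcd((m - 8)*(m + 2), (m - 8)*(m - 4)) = m - 8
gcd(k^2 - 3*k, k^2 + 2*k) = k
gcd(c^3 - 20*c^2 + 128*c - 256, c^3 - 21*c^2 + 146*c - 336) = c - 8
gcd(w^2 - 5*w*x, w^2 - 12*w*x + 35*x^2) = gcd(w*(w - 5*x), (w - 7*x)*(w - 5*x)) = -w + 5*x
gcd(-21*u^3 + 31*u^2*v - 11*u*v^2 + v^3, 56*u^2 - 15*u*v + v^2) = 7*u - v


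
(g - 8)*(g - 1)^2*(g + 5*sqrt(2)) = g^4 - 10*g^3 + 5*sqrt(2)*g^3 - 50*sqrt(2)*g^2 + 17*g^2 - 8*g + 85*sqrt(2)*g - 40*sqrt(2)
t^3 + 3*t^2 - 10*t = t*(t - 2)*(t + 5)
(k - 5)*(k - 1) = k^2 - 6*k + 5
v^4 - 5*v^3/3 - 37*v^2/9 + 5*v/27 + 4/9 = (v - 3)*(v - 1/3)*(v + 1/3)*(v + 4/3)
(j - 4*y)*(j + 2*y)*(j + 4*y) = j^3 + 2*j^2*y - 16*j*y^2 - 32*y^3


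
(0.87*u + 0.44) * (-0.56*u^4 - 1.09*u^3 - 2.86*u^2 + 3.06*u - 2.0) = -0.4872*u^5 - 1.1947*u^4 - 2.9678*u^3 + 1.4038*u^2 - 0.3936*u - 0.88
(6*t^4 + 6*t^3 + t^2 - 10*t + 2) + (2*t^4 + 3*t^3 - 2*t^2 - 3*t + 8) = 8*t^4 + 9*t^3 - t^2 - 13*t + 10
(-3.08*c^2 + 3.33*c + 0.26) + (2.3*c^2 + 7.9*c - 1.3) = -0.78*c^2 + 11.23*c - 1.04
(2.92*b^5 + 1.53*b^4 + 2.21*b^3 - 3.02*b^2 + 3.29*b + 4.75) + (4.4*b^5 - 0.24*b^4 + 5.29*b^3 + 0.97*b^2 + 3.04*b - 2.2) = 7.32*b^5 + 1.29*b^4 + 7.5*b^3 - 2.05*b^2 + 6.33*b + 2.55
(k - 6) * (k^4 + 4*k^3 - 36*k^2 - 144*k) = k^5 - 2*k^4 - 60*k^3 + 72*k^2 + 864*k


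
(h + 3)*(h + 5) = h^2 + 8*h + 15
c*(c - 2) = c^2 - 2*c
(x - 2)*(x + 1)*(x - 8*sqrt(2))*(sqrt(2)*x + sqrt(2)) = sqrt(2)*x^4 - 16*x^3 - 3*sqrt(2)*x^2 - 2*sqrt(2)*x + 48*x + 32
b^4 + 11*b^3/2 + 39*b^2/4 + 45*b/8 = b*(b + 3/2)^2*(b + 5/2)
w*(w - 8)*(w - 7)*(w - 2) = w^4 - 17*w^3 + 86*w^2 - 112*w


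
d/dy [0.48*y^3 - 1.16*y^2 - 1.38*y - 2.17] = 1.44*y^2 - 2.32*y - 1.38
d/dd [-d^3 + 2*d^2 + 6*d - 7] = -3*d^2 + 4*d + 6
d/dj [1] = 0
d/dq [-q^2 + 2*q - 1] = 2 - 2*q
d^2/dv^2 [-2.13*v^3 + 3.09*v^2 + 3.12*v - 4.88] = 6.18 - 12.78*v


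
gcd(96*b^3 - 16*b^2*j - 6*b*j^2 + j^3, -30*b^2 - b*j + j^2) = 6*b - j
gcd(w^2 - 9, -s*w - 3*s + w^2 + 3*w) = w + 3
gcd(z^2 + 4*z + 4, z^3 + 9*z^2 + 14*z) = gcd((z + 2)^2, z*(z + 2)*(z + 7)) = z + 2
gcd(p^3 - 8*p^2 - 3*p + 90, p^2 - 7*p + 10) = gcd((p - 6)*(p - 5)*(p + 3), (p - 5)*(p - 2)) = p - 5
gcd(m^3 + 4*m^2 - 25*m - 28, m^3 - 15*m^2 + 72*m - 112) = m - 4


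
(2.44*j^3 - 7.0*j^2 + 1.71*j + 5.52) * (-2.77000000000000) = -6.7588*j^3 + 19.39*j^2 - 4.7367*j - 15.2904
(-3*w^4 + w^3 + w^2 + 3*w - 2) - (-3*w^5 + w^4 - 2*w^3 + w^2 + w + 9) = 3*w^5 - 4*w^4 + 3*w^3 + 2*w - 11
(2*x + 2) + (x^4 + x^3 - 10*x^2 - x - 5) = x^4 + x^3 - 10*x^2 + x - 3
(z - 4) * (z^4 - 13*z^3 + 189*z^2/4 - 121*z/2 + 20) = z^5 - 17*z^4 + 397*z^3/4 - 499*z^2/2 + 262*z - 80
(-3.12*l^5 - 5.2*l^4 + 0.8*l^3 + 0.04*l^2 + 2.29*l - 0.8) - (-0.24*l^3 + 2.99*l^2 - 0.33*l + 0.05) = -3.12*l^5 - 5.2*l^4 + 1.04*l^3 - 2.95*l^2 + 2.62*l - 0.85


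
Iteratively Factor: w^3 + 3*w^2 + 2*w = (w + 1)*(w^2 + 2*w) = (w + 1)*(w + 2)*(w)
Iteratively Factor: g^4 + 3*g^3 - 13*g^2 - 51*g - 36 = (g + 3)*(g^3 - 13*g - 12) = (g - 4)*(g + 3)*(g^2 + 4*g + 3) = (g - 4)*(g + 3)^2*(g + 1)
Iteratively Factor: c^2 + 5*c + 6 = (c + 2)*(c + 3)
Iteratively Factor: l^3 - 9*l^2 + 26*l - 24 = (l - 3)*(l^2 - 6*l + 8) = (l - 3)*(l - 2)*(l - 4)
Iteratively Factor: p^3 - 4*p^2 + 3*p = (p - 1)*(p^2 - 3*p) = (p - 3)*(p - 1)*(p)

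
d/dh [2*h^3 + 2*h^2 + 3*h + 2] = 6*h^2 + 4*h + 3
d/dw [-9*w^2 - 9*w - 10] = -18*w - 9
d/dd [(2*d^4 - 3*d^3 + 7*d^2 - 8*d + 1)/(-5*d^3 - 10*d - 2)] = (-10*d^6 - 25*d^4 - 36*d^3 - 37*d^2 - 28*d + 26)/(25*d^6 + 100*d^4 + 20*d^3 + 100*d^2 + 40*d + 4)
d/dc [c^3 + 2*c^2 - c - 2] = 3*c^2 + 4*c - 1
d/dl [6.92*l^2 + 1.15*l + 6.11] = 13.84*l + 1.15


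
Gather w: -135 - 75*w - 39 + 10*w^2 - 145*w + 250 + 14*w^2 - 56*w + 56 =24*w^2 - 276*w + 132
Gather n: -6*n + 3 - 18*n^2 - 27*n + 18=-18*n^2 - 33*n + 21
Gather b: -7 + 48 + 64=105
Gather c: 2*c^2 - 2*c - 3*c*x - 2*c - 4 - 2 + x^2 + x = 2*c^2 + c*(-3*x - 4) + x^2 + x - 6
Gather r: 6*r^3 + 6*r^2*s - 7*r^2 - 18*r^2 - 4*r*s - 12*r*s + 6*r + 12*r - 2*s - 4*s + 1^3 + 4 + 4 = 6*r^3 + r^2*(6*s - 25) + r*(18 - 16*s) - 6*s + 9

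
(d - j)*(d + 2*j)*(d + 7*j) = d^3 + 8*d^2*j + 5*d*j^2 - 14*j^3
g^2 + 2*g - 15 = (g - 3)*(g + 5)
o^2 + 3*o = o*(o + 3)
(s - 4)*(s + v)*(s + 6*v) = s^3 + 7*s^2*v - 4*s^2 + 6*s*v^2 - 28*s*v - 24*v^2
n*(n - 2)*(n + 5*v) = n^3 + 5*n^2*v - 2*n^2 - 10*n*v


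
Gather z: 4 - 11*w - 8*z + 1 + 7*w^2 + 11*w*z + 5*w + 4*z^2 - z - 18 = 7*w^2 - 6*w + 4*z^2 + z*(11*w - 9) - 13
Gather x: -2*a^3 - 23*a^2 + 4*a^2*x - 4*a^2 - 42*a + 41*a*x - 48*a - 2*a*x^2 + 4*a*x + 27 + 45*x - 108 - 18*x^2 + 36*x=-2*a^3 - 27*a^2 - 90*a + x^2*(-2*a - 18) + x*(4*a^2 + 45*a + 81) - 81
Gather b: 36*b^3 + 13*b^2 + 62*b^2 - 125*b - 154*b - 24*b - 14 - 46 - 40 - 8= 36*b^3 + 75*b^2 - 303*b - 108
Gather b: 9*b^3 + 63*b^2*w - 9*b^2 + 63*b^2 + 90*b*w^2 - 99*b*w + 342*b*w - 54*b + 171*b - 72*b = 9*b^3 + b^2*(63*w + 54) + b*(90*w^2 + 243*w + 45)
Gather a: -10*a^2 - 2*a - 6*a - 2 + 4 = -10*a^2 - 8*a + 2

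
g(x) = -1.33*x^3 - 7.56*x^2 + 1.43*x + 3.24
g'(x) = -3.99*x^2 - 15.12*x + 1.43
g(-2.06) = -20.16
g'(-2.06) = 15.65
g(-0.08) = 3.08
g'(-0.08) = 2.61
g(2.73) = -76.26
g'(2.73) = -69.58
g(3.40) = -131.57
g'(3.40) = -96.10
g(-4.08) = -38.11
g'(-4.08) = -3.30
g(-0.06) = 3.13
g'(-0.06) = 2.32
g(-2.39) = -25.20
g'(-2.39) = 14.78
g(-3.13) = -34.52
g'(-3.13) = 9.67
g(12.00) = -3366.48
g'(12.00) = -754.57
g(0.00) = 3.24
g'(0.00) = 1.43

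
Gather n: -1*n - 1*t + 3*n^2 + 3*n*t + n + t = 3*n^2 + 3*n*t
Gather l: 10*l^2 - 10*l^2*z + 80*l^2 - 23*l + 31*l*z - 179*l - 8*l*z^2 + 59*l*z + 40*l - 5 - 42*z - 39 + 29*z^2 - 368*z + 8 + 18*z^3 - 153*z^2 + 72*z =l^2*(90 - 10*z) + l*(-8*z^2 + 90*z - 162) + 18*z^3 - 124*z^2 - 338*z - 36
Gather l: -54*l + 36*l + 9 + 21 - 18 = 12 - 18*l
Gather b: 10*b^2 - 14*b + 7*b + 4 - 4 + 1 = 10*b^2 - 7*b + 1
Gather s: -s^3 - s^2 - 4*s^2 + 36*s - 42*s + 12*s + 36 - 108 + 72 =-s^3 - 5*s^2 + 6*s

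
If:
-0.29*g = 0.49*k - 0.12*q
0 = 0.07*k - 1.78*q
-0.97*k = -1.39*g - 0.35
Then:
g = -0.18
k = 0.11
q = 0.00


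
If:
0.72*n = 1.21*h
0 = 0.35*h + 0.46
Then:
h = -1.31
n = -2.21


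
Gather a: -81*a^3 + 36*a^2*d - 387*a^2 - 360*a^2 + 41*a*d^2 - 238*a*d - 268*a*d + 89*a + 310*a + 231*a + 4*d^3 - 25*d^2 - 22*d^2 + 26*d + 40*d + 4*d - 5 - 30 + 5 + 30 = -81*a^3 + a^2*(36*d - 747) + a*(41*d^2 - 506*d + 630) + 4*d^3 - 47*d^2 + 70*d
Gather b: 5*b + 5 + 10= 5*b + 15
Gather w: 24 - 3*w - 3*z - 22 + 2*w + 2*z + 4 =-w - z + 6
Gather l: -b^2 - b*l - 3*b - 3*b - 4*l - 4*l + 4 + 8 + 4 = -b^2 - 6*b + l*(-b - 8) + 16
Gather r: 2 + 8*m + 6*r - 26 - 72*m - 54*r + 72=-64*m - 48*r + 48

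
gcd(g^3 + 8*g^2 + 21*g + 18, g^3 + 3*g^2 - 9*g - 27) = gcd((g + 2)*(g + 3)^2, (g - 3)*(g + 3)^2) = g^2 + 6*g + 9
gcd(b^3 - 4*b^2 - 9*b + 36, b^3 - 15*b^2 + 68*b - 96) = b^2 - 7*b + 12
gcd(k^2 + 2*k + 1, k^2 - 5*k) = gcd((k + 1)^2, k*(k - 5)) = 1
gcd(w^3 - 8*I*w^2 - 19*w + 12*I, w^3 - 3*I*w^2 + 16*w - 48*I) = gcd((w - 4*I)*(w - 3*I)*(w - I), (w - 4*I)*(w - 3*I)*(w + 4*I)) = w^2 - 7*I*w - 12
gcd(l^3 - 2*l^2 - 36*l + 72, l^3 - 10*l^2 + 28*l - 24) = l^2 - 8*l + 12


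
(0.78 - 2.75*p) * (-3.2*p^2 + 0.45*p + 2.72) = 8.8*p^3 - 3.7335*p^2 - 7.129*p + 2.1216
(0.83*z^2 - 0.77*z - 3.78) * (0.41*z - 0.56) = 0.3403*z^3 - 0.7805*z^2 - 1.1186*z + 2.1168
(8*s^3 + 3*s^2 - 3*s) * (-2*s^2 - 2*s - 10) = -16*s^5 - 22*s^4 - 80*s^3 - 24*s^2 + 30*s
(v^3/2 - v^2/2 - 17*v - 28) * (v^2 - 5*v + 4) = v^5/2 - 3*v^4 - 25*v^3/2 + 55*v^2 + 72*v - 112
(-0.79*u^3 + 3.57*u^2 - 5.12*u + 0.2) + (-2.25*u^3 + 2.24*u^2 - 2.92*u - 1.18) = -3.04*u^3 + 5.81*u^2 - 8.04*u - 0.98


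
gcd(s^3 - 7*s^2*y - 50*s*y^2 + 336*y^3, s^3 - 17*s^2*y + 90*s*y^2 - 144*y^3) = s^2 - 14*s*y + 48*y^2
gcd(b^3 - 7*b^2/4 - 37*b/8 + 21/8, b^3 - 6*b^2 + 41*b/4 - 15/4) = b^2 - 7*b/2 + 3/2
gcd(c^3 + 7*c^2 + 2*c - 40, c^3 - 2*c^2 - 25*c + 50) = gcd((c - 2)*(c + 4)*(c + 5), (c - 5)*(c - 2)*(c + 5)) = c^2 + 3*c - 10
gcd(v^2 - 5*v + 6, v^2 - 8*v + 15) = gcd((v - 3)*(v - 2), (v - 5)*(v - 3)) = v - 3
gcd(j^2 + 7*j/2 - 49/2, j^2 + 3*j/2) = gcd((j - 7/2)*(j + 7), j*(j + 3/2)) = 1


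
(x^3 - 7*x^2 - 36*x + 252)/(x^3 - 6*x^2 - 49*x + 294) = (x + 6)/(x + 7)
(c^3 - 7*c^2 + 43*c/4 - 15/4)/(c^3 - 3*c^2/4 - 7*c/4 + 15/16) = 4*(c - 5)/(4*c + 5)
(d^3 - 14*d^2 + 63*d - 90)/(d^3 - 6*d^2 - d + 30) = (d - 6)/(d + 2)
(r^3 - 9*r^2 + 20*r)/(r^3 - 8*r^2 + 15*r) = (r - 4)/(r - 3)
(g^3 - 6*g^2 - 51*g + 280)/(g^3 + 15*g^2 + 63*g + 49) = (g^2 - 13*g + 40)/(g^2 + 8*g + 7)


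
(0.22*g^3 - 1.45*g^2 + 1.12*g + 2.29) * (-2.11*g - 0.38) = -0.4642*g^4 + 2.9759*g^3 - 1.8122*g^2 - 5.2575*g - 0.8702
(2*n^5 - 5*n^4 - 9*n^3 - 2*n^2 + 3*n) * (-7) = -14*n^5 + 35*n^4 + 63*n^3 + 14*n^2 - 21*n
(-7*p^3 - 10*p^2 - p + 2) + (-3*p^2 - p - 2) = -7*p^3 - 13*p^2 - 2*p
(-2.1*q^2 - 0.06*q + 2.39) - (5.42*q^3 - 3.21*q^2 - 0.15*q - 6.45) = -5.42*q^3 + 1.11*q^2 + 0.09*q + 8.84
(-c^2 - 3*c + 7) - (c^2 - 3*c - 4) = 11 - 2*c^2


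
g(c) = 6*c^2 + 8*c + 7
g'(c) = 12*c + 8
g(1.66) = 36.81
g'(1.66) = 27.92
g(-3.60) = 55.96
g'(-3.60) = -35.20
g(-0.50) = 4.50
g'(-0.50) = 2.00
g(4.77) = 181.68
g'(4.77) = 65.24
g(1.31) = 27.78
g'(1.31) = 23.72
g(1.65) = 36.54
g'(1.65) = 27.80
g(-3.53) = 53.53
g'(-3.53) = -34.36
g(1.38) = 29.47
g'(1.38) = 24.56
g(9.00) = 565.00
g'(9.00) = 116.00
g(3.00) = 85.00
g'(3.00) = 44.00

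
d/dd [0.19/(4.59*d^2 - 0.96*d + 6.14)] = (0.1824 - 1.7442*d)/(4.59*d^2 - 0.96*d + 6.14)^2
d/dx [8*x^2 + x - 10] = 16*x + 1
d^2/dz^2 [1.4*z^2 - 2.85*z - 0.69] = 2.80000000000000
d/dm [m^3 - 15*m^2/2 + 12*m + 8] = 3*m^2 - 15*m + 12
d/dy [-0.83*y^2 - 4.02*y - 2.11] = -1.66*y - 4.02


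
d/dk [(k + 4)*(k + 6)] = 2*k + 10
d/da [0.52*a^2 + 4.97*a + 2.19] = 1.04*a + 4.97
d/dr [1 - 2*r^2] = -4*r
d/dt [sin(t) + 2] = cos(t)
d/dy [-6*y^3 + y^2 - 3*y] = -18*y^2 + 2*y - 3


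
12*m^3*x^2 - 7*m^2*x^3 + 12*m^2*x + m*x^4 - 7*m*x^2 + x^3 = x*(-4*m + x)*(-3*m + x)*(m*x + 1)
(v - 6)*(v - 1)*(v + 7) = v^3 - 43*v + 42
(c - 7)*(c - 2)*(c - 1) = c^3 - 10*c^2 + 23*c - 14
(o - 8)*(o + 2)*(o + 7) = o^3 + o^2 - 58*o - 112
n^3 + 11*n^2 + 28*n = n*(n + 4)*(n + 7)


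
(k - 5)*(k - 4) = k^2 - 9*k + 20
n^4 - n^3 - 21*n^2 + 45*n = n*(n - 3)^2*(n + 5)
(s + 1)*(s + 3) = s^2 + 4*s + 3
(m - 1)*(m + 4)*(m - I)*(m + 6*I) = m^4 + 3*m^3 + 5*I*m^3 + 2*m^2 + 15*I*m^2 + 18*m - 20*I*m - 24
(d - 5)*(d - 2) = d^2 - 7*d + 10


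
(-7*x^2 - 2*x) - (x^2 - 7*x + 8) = -8*x^2 + 5*x - 8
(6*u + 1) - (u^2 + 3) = -u^2 + 6*u - 2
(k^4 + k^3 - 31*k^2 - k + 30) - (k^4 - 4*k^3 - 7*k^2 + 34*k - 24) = 5*k^3 - 24*k^2 - 35*k + 54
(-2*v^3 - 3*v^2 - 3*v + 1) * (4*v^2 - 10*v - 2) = -8*v^5 + 8*v^4 + 22*v^3 + 40*v^2 - 4*v - 2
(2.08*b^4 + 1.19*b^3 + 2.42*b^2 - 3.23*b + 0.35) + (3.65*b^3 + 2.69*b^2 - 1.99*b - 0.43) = 2.08*b^4 + 4.84*b^3 + 5.11*b^2 - 5.22*b - 0.08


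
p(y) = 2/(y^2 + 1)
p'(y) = -4*y/(y^2 + 1)^2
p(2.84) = 0.22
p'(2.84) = -0.14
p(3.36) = 0.16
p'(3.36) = -0.09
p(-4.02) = 0.12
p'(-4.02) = 0.05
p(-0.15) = 1.96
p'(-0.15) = 0.57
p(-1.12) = 0.89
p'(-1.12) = 0.88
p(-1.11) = 0.90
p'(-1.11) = 0.89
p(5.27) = 0.07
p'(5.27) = -0.03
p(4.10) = 0.11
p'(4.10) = -0.05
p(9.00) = 0.02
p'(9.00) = -0.00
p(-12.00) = 0.01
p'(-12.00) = 0.00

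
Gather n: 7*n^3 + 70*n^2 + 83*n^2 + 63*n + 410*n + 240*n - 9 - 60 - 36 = 7*n^3 + 153*n^2 + 713*n - 105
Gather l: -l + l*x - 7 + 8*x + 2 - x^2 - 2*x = l*(x - 1) - x^2 + 6*x - 5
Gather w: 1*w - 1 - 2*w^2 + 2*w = -2*w^2 + 3*w - 1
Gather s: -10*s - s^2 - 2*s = -s^2 - 12*s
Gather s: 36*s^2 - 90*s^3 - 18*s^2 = -90*s^3 + 18*s^2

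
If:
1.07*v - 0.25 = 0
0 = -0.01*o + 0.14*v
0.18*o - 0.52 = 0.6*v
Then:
No Solution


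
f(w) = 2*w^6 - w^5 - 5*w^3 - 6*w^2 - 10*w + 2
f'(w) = 12*w^5 - 5*w^4 - 15*w^2 - 12*w - 10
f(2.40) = 176.90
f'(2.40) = 664.43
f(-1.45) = 44.13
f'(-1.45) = -123.16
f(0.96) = -16.80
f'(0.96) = -29.81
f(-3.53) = 4600.30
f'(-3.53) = -7508.33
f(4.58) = 15794.36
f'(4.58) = 21603.26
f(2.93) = 844.90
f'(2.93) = 2048.87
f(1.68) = -23.86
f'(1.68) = 48.27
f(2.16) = 58.12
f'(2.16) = 349.48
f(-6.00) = 102014.00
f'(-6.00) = -100270.00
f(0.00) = 2.00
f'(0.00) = -10.00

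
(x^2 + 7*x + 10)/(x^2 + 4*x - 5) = (x + 2)/(x - 1)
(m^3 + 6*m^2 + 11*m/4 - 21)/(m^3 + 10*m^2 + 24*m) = (m^2 + 2*m - 21/4)/(m*(m + 6))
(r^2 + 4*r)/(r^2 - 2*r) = (r + 4)/(r - 2)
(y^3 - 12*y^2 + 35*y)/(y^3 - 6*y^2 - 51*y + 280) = y*(y - 7)/(y^2 - y - 56)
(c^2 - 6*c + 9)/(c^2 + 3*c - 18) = (c - 3)/(c + 6)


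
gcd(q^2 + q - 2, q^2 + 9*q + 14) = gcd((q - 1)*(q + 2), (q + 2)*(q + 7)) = q + 2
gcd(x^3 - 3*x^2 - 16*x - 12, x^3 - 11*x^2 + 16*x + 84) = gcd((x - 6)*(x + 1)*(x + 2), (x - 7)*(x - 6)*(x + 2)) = x^2 - 4*x - 12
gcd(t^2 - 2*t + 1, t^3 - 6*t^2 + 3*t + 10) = 1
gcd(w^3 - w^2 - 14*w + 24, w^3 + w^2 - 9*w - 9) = w - 3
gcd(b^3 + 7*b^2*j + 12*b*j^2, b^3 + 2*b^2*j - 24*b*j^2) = b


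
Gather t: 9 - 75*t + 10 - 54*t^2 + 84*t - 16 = -54*t^2 + 9*t + 3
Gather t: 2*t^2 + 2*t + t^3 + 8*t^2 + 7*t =t^3 + 10*t^2 + 9*t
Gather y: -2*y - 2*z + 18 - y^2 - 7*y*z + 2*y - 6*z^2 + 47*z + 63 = -y^2 - 7*y*z - 6*z^2 + 45*z + 81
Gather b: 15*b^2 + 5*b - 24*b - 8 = 15*b^2 - 19*b - 8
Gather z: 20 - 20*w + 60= 80 - 20*w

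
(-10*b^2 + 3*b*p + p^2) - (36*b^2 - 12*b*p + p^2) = -46*b^2 + 15*b*p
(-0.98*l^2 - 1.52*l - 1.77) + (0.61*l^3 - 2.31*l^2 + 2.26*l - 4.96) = 0.61*l^3 - 3.29*l^2 + 0.74*l - 6.73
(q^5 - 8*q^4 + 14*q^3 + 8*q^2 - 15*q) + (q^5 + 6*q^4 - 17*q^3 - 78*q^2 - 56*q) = 2*q^5 - 2*q^4 - 3*q^3 - 70*q^2 - 71*q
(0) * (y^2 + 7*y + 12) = 0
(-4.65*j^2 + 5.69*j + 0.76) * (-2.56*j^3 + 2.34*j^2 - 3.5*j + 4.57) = 11.904*j^5 - 25.4474*j^4 + 27.644*j^3 - 39.3871*j^2 + 23.3433*j + 3.4732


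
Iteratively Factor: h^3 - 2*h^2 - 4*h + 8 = (h - 2)*(h^2 - 4) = (h - 2)^2*(h + 2)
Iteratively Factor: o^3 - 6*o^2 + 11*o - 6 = (o - 2)*(o^2 - 4*o + 3) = (o - 2)*(o - 1)*(o - 3)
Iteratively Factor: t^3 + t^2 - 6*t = (t + 3)*(t^2 - 2*t) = t*(t + 3)*(t - 2)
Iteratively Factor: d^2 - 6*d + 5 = (d - 5)*(d - 1)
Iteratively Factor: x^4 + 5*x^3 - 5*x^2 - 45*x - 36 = (x + 4)*(x^3 + x^2 - 9*x - 9) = (x - 3)*(x + 4)*(x^2 + 4*x + 3) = (x - 3)*(x + 3)*(x + 4)*(x + 1)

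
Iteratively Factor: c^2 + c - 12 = (c + 4)*(c - 3)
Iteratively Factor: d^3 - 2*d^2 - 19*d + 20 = (d + 4)*(d^2 - 6*d + 5) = (d - 5)*(d + 4)*(d - 1)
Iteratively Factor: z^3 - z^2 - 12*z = (z - 4)*(z^2 + 3*z) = (z - 4)*(z + 3)*(z)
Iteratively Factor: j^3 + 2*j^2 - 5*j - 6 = (j - 2)*(j^2 + 4*j + 3) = (j - 2)*(j + 3)*(j + 1)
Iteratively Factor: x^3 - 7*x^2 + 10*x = (x - 5)*(x^2 - 2*x) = (x - 5)*(x - 2)*(x)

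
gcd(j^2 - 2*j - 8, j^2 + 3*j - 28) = j - 4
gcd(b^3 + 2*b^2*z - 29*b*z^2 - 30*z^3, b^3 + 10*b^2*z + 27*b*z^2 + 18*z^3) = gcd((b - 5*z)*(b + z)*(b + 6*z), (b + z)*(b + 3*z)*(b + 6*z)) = b^2 + 7*b*z + 6*z^2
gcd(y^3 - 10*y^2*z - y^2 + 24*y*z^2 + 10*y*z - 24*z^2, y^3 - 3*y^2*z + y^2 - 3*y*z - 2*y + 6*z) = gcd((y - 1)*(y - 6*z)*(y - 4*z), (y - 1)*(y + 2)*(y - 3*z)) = y - 1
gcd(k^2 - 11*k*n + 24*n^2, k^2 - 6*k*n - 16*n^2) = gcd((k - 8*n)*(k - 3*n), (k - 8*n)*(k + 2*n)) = k - 8*n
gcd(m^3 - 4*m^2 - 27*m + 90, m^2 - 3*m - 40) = m + 5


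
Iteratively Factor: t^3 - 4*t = (t + 2)*(t^2 - 2*t) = (t - 2)*(t + 2)*(t)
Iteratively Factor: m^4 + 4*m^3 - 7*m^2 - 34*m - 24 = (m - 3)*(m^3 + 7*m^2 + 14*m + 8) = (m - 3)*(m + 1)*(m^2 + 6*m + 8) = (m - 3)*(m + 1)*(m + 4)*(m + 2)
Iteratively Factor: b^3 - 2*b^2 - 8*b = (b)*(b^2 - 2*b - 8) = b*(b + 2)*(b - 4)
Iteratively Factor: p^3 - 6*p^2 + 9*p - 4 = (p - 1)*(p^2 - 5*p + 4) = (p - 4)*(p - 1)*(p - 1)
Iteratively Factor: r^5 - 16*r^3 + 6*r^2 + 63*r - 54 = (r - 2)*(r^4 + 2*r^3 - 12*r^2 - 18*r + 27) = (r - 3)*(r - 2)*(r^3 + 5*r^2 + 3*r - 9) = (r - 3)*(r - 2)*(r + 3)*(r^2 + 2*r - 3) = (r - 3)*(r - 2)*(r - 1)*(r + 3)*(r + 3)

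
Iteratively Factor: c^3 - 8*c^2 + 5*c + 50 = (c - 5)*(c^2 - 3*c - 10) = (c - 5)*(c + 2)*(c - 5)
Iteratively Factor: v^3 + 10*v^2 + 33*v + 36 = (v + 3)*(v^2 + 7*v + 12) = (v + 3)^2*(v + 4)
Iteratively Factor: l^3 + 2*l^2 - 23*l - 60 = (l - 5)*(l^2 + 7*l + 12) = (l - 5)*(l + 4)*(l + 3)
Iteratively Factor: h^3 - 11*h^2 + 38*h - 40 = (h - 4)*(h^2 - 7*h + 10) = (h - 5)*(h - 4)*(h - 2)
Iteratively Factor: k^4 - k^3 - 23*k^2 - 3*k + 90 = (k + 3)*(k^3 - 4*k^2 - 11*k + 30) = (k - 2)*(k + 3)*(k^2 - 2*k - 15) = (k - 2)*(k + 3)^2*(k - 5)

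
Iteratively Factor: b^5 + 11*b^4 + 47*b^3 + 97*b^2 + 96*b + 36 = (b + 2)*(b^4 + 9*b^3 + 29*b^2 + 39*b + 18) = (b + 2)*(b + 3)*(b^3 + 6*b^2 + 11*b + 6) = (b + 2)^2*(b + 3)*(b^2 + 4*b + 3) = (b + 2)^2*(b + 3)^2*(b + 1)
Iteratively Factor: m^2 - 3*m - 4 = (m - 4)*(m + 1)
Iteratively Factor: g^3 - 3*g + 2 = (g + 2)*(g^2 - 2*g + 1) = (g - 1)*(g + 2)*(g - 1)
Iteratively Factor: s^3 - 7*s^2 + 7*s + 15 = (s - 3)*(s^2 - 4*s - 5) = (s - 5)*(s - 3)*(s + 1)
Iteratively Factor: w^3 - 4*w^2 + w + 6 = (w + 1)*(w^2 - 5*w + 6) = (w - 2)*(w + 1)*(w - 3)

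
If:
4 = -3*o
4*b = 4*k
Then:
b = k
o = -4/3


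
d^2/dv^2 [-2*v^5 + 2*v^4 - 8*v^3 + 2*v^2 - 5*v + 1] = -40*v^3 + 24*v^2 - 48*v + 4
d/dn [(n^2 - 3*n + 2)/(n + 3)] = (n^2 + 6*n - 11)/(n^2 + 6*n + 9)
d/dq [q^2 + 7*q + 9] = 2*q + 7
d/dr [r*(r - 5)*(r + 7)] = 3*r^2 + 4*r - 35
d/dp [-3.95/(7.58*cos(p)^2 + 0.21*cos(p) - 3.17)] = -(59.882*cos(p) + 0.8295)*sin(p)/(7.58*cos(p)^2 + 0.21*cos(p) - 3.17)^2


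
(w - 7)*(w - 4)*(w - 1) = w^3 - 12*w^2 + 39*w - 28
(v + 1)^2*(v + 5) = v^3 + 7*v^2 + 11*v + 5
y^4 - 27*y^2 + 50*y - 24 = (y - 4)*(y - 1)^2*(y + 6)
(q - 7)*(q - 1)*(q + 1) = q^3 - 7*q^2 - q + 7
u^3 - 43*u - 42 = (u - 7)*(u + 1)*(u + 6)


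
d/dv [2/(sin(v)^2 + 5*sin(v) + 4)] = -2*(2*sin(v) + 5)*cos(v)/(sin(v)^2 + 5*sin(v) + 4)^2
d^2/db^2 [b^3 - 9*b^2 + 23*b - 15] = 6*b - 18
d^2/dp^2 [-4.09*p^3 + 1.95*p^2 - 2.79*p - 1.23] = 3.9 - 24.54*p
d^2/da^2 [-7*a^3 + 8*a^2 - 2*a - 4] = 16 - 42*a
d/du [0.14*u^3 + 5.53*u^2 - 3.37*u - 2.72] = 0.42*u^2 + 11.06*u - 3.37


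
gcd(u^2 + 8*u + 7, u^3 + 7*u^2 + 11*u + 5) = u + 1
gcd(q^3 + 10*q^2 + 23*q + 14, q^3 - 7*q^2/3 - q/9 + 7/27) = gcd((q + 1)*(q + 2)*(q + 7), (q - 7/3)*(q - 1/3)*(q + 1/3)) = 1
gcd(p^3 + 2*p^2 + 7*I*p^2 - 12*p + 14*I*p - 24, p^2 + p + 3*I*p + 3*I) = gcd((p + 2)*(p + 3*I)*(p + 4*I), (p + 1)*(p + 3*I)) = p + 3*I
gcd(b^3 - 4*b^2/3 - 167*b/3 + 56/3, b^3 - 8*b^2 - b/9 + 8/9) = b^2 - 25*b/3 + 8/3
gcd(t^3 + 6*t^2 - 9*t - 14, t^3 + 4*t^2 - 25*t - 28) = t^2 + 8*t + 7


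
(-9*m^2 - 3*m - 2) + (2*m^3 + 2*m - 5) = 2*m^3 - 9*m^2 - m - 7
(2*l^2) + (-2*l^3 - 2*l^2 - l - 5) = -2*l^3 - l - 5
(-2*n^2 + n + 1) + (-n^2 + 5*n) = -3*n^2 + 6*n + 1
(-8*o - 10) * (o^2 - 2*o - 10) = -8*o^3 + 6*o^2 + 100*o + 100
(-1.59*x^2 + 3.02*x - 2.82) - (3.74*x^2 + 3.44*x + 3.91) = -5.33*x^2 - 0.42*x - 6.73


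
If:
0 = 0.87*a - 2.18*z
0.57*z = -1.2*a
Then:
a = 0.00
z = 0.00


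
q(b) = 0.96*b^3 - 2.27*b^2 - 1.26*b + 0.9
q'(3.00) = 11.04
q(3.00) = 2.61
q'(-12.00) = 467.94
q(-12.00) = -1969.74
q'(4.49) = 36.42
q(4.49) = 36.38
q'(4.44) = 35.36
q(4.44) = 34.58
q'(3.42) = 16.90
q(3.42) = 8.44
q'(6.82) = 101.73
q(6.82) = 191.25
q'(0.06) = -1.52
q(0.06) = 0.82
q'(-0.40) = 1.02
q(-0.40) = 0.98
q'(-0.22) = -0.12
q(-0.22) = 1.06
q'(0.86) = -3.03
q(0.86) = -1.25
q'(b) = 2.88*b^2 - 4.54*b - 1.26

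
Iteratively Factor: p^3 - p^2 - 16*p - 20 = (p - 5)*(p^2 + 4*p + 4) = (p - 5)*(p + 2)*(p + 2)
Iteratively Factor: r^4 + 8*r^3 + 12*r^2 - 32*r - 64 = (r + 4)*(r^3 + 4*r^2 - 4*r - 16) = (r + 2)*(r + 4)*(r^2 + 2*r - 8) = (r + 2)*(r + 4)^2*(r - 2)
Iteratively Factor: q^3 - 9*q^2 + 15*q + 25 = (q + 1)*(q^2 - 10*q + 25) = (q - 5)*(q + 1)*(q - 5)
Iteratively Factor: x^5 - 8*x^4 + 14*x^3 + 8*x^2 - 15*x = (x)*(x^4 - 8*x^3 + 14*x^2 + 8*x - 15) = x*(x - 5)*(x^3 - 3*x^2 - x + 3) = x*(x - 5)*(x - 3)*(x^2 - 1) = x*(x - 5)*(x - 3)*(x - 1)*(x + 1)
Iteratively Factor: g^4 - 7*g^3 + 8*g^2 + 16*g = (g - 4)*(g^3 - 3*g^2 - 4*g) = g*(g - 4)*(g^2 - 3*g - 4) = g*(g - 4)*(g + 1)*(g - 4)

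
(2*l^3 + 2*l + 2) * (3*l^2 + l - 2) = 6*l^5 + 2*l^4 + 2*l^3 + 8*l^2 - 2*l - 4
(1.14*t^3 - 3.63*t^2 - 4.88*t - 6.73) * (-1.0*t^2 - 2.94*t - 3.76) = -1.14*t^5 + 0.2784*t^4 + 11.2658*t^3 + 34.726*t^2 + 38.135*t + 25.3048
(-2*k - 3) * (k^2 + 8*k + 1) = -2*k^3 - 19*k^2 - 26*k - 3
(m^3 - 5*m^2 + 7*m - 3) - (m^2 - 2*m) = m^3 - 6*m^2 + 9*m - 3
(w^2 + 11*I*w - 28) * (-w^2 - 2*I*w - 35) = -w^4 - 13*I*w^3 + 15*w^2 - 329*I*w + 980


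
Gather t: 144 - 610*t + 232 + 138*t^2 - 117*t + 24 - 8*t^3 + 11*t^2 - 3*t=-8*t^3 + 149*t^2 - 730*t + 400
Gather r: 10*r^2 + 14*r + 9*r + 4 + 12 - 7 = 10*r^2 + 23*r + 9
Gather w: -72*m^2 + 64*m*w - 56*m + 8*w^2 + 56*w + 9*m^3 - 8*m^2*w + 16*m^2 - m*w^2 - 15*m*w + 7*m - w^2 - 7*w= 9*m^3 - 56*m^2 - 49*m + w^2*(7 - m) + w*(-8*m^2 + 49*m + 49)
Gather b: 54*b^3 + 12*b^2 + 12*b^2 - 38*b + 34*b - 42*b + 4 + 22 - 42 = 54*b^3 + 24*b^2 - 46*b - 16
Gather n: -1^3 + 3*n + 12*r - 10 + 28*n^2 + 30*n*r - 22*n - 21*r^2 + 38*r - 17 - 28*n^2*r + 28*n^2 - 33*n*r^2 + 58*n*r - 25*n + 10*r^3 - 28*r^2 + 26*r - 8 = n^2*(56 - 28*r) + n*(-33*r^2 + 88*r - 44) + 10*r^3 - 49*r^2 + 76*r - 36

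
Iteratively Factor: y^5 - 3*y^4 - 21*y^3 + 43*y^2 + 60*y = (y - 5)*(y^4 + 2*y^3 - 11*y^2 - 12*y) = (y - 5)*(y + 4)*(y^3 - 2*y^2 - 3*y) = (y - 5)*(y - 3)*(y + 4)*(y^2 + y) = (y - 5)*(y - 3)*(y + 1)*(y + 4)*(y)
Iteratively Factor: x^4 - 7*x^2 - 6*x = (x + 2)*(x^3 - 2*x^2 - 3*x) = x*(x + 2)*(x^2 - 2*x - 3) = x*(x - 3)*(x + 2)*(x + 1)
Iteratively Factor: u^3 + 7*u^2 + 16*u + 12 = (u + 3)*(u^2 + 4*u + 4) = (u + 2)*(u + 3)*(u + 2)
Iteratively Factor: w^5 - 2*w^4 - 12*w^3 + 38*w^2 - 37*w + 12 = (w - 3)*(w^4 + w^3 - 9*w^2 + 11*w - 4) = (w - 3)*(w - 1)*(w^3 + 2*w^2 - 7*w + 4) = (w - 3)*(w - 1)^2*(w^2 + 3*w - 4) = (w - 3)*(w - 1)^2*(w + 4)*(w - 1)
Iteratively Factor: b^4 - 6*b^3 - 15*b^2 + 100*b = (b - 5)*(b^3 - b^2 - 20*b) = b*(b - 5)*(b^2 - b - 20) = b*(b - 5)*(b + 4)*(b - 5)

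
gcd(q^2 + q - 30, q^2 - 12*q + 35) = q - 5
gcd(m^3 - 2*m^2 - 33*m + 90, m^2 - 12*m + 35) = m - 5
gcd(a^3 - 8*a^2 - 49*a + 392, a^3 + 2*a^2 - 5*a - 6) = 1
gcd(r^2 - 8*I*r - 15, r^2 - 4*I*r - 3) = r - 3*I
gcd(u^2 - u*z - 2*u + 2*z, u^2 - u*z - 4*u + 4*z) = -u + z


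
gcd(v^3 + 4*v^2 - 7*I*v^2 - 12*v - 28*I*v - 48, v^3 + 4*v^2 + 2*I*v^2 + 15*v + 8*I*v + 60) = v^2 + v*(4 - 3*I) - 12*I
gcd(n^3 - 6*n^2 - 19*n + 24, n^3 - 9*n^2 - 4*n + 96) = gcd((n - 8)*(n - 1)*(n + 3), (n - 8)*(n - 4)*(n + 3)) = n^2 - 5*n - 24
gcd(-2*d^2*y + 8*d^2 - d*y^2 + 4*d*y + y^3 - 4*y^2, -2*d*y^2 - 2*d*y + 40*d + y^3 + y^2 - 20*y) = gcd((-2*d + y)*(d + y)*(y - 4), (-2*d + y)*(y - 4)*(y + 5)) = -2*d*y + 8*d + y^2 - 4*y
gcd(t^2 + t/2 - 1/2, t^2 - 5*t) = 1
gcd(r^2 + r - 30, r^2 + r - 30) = r^2 + r - 30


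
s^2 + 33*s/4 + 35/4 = (s + 5/4)*(s + 7)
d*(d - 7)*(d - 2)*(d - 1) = d^4 - 10*d^3 + 23*d^2 - 14*d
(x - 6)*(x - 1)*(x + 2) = x^3 - 5*x^2 - 8*x + 12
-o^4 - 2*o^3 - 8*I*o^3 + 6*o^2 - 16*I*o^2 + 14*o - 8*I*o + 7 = (o + I)*(o + 7*I)*(-I*o - I)^2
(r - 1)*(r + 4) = r^2 + 3*r - 4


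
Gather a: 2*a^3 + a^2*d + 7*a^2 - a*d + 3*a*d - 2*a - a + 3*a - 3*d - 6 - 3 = 2*a^3 + a^2*(d + 7) + 2*a*d - 3*d - 9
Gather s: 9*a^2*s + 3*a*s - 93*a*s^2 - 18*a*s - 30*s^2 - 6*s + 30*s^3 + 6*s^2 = 30*s^3 + s^2*(-93*a - 24) + s*(9*a^2 - 15*a - 6)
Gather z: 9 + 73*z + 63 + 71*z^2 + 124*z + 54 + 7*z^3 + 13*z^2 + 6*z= 7*z^3 + 84*z^2 + 203*z + 126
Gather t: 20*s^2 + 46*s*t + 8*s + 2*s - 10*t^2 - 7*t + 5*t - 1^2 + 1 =20*s^2 + 10*s - 10*t^2 + t*(46*s - 2)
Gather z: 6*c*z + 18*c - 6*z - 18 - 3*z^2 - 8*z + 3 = 18*c - 3*z^2 + z*(6*c - 14) - 15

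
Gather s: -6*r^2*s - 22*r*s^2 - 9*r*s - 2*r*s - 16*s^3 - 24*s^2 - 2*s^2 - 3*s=-16*s^3 + s^2*(-22*r - 26) + s*(-6*r^2 - 11*r - 3)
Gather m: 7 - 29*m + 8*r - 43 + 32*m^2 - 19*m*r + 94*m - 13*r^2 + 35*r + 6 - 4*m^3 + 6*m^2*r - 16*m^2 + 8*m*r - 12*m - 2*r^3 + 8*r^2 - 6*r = -4*m^3 + m^2*(6*r + 16) + m*(53 - 11*r) - 2*r^3 - 5*r^2 + 37*r - 30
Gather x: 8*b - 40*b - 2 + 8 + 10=16 - 32*b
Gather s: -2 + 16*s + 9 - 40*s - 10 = -24*s - 3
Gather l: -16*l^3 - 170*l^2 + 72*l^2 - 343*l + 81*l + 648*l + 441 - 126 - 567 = -16*l^3 - 98*l^2 + 386*l - 252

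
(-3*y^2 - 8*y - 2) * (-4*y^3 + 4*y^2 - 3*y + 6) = 12*y^5 + 20*y^4 - 15*y^3 - 2*y^2 - 42*y - 12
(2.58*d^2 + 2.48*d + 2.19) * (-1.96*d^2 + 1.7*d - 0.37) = -5.0568*d^4 - 0.4748*d^3 - 1.031*d^2 + 2.8054*d - 0.8103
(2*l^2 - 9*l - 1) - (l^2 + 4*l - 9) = l^2 - 13*l + 8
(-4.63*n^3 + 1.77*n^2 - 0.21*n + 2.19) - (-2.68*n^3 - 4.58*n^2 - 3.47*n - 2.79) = -1.95*n^3 + 6.35*n^2 + 3.26*n + 4.98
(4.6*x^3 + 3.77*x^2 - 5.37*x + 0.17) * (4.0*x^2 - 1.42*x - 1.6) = 18.4*x^5 + 8.548*x^4 - 34.1934*x^3 + 2.2734*x^2 + 8.3506*x - 0.272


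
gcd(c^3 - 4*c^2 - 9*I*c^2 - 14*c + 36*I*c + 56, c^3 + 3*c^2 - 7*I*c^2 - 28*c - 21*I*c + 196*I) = c^2 + c*(-4 - 7*I) + 28*I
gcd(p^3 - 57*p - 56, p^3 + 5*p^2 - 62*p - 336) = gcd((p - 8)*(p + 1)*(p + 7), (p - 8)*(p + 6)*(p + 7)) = p^2 - p - 56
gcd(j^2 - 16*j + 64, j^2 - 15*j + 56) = j - 8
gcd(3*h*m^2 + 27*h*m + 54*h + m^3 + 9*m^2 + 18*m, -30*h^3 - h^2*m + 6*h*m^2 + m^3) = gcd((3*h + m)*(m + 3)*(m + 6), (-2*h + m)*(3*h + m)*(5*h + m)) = 3*h + m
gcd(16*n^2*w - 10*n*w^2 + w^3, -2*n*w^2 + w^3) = -2*n*w + w^2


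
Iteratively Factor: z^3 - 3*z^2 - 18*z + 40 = (z - 5)*(z^2 + 2*z - 8) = (z - 5)*(z - 2)*(z + 4)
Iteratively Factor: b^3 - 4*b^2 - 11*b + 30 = (b - 5)*(b^2 + b - 6) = (b - 5)*(b + 3)*(b - 2)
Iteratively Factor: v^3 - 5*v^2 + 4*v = (v - 1)*(v^2 - 4*v) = v*(v - 1)*(v - 4)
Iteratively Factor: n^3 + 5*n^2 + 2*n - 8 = (n + 4)*(n^2 + n - 2) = (n - 1)*(n + 4)*(n + 2)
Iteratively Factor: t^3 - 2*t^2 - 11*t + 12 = (t + 3)*(t^2 - 5*t + 4) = (t - 4)*(t + 3)*(t - 1)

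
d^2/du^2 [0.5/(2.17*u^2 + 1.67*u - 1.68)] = (-4.7089*u^2 - 3.6239*u + 0.5*(4.34*u + 1.67)*(8.68*u + 3.34) + 3.6456)/(2.17*u^2 + 1.67*u - 1.68)^3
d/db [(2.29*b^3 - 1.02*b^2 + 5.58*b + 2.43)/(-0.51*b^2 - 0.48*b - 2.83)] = (-1.1679*b^4 - 2.1984*b^3 - 16.1067*b^2 + 8.2518*b - 14.625)/(0.2601*b^4 + 0.4896*b^3 + 3.117*b^2 + 2.7168*b + 8.0089)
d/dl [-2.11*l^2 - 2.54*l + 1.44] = -4.22*l - 2.54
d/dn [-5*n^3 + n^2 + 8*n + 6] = -15*n^2 + 2*n + 8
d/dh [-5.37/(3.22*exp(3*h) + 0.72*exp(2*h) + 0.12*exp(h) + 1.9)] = (51.8742*exp(2*h) + 7.7328*exp(h) + 0.6444)*exp(h)/(3.22*exp(3*h) + 0.72*exp(2*h) + 0.12*exp(h) + 1.9)^2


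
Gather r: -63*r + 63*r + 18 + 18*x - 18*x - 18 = 0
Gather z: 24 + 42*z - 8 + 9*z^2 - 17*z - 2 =9*z^2 + 25*z + 14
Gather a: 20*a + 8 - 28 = 20*a - 20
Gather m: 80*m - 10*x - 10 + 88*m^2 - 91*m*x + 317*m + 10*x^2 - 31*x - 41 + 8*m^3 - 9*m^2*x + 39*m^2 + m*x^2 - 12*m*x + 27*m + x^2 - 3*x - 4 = 8*m^3 + m^2*(127 - 9*x) + m*(x^2 - 103*x + 424) + 11*x^2 - 44*x - 55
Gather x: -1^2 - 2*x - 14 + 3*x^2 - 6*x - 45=3*x^2 - 8*x - 60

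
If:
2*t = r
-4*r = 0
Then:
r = 0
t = 0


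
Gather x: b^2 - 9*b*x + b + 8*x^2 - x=b^2 + b + 8*x^2 + x*(-9*b - 1)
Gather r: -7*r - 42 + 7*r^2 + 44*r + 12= 7*r^2 + 37*r - 30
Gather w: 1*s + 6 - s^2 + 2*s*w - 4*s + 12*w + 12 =-s^2 - 3*s + w*(2*s + 12) + 18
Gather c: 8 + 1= 9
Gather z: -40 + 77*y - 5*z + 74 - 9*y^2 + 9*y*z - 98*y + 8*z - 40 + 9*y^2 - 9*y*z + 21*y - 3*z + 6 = 0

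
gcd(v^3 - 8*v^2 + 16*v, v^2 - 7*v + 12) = v - 4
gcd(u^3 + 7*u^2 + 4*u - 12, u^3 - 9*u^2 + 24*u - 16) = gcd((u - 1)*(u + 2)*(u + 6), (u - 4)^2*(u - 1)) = u - 1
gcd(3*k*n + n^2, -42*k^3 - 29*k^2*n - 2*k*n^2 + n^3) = 3*k + n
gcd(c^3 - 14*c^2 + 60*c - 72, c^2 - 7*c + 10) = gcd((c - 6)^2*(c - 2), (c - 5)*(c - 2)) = c - 2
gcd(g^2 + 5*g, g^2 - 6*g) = g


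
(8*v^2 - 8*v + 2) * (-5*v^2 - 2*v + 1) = -40*v^4 + 24*v^3 + 14*v^2 - 12*v + 2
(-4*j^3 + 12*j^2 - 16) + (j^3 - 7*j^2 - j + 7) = -3*j^3 + 5*j^2 - j - 9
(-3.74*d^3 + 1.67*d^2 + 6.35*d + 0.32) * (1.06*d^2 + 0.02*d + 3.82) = -3.9644*d^5 + 1.6954*d^4 - 7.5224*d^3 + 6.8456*d^2 + 24.2634*d + 1.2224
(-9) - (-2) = -7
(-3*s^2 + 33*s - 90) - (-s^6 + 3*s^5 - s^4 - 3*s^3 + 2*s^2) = s^6 - 3*s^5 + s^4 + 3*s^3 - 5*s^2 + 33*s - 90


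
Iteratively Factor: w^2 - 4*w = (w)*(w - 4)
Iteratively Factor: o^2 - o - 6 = (o - 3)*(o + 2)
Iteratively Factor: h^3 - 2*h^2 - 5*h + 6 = (h - 3)*(h^2 + h - 2) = (h - 3)*(h - 1)*(h + 2)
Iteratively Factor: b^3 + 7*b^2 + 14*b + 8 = (b + 2)*(b^2 + 5*b + 4) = (b + 1)*(b + 2)*(b + 4)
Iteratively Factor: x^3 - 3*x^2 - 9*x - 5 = (x - 5)*(x^2 + 2*x + 1) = (x - 5)*(x + 1)*(x + 1)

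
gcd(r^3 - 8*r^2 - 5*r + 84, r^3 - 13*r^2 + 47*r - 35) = r - 7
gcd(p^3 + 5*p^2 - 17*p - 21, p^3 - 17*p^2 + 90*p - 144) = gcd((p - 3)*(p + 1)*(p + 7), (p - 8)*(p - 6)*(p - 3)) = p - 3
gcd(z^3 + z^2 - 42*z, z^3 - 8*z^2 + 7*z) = z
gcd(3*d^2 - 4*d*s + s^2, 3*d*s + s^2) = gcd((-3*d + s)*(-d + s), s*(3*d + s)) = 1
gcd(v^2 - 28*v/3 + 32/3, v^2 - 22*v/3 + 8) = v - 4/3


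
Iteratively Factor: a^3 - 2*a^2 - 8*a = (a)*(a^2 - 2*a - 8) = a*(a + 2)*(a - 4)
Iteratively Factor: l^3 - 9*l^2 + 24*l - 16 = (l - 4)*(l^2 - 5*l + 4) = (l - 4)*(l - 1)*(l - 4)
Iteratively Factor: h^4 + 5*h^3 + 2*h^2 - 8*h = (h + 2)*(h^3 + 3*h^2 - 4*h) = (h - 1)*(h + 2)*(h^2 + 4*h) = (h - 1)*(h + 2)*(h + 4)*(h)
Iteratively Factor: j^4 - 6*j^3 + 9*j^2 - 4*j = (j - 1)*(j^3 - 5*j^2 + 4*j) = (j - 1)^2*(j^2 - 4*j) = j*(j - 1)^2*(j - 4)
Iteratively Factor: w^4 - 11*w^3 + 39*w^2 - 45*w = (w - 3)*(w^3 - 8*w^2 + 15*w) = (w - 5)*(w - 3)*(w^2 - 3*w) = (w - 5)*(w - 3)^2*(w)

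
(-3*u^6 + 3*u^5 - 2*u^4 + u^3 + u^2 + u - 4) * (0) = 0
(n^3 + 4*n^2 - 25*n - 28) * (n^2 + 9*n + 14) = n^5 + 13*n^4 + 25*n^3 - 197*n^2 - 602*n - 392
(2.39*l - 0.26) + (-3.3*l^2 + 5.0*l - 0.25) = -3.3*l^2 + 7.39*l - 0.51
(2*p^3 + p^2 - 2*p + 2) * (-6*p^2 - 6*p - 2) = -12*p^5 - 18*p^4 + 2*p^3 - 2*p^2 - 8*p - 4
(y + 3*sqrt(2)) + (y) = 2*y + 3*sqrt(2)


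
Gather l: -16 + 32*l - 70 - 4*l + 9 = 28*l - 77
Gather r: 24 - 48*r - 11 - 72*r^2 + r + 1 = -72*r^2 - 47*r + 14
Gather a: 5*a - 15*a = -10*a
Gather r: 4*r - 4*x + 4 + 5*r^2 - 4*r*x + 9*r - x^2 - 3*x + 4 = 5*r^2 + r*(13 - 4*x) - x^2 - 7*x + 8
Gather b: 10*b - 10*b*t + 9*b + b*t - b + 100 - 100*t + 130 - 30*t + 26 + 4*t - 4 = b*(18 - 9*t) - 126*t + 252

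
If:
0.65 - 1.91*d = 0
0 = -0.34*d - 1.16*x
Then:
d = 0.34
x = -0.10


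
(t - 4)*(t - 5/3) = t^2 - 17*t/3 + 20/3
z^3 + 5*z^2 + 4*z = z*(z + 1)*(z + 4)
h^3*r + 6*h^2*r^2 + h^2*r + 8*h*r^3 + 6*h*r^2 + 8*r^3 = (h + 2*r)*(h + 4*r)*(h*r + r)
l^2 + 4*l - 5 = (l - 1)*(l + 5)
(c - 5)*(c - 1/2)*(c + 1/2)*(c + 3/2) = c^4 - 7*c^3/2 - 31*c^2/4 + 7*c/8 + 15/8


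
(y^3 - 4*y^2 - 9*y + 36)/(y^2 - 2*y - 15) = (y^2 - 7*y + 12)/(y - 5)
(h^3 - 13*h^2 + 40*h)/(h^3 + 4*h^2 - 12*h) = (h^2 - 13*h + 40)/(h^2 + 4*h - 12)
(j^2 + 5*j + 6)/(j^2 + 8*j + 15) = (j + 2)/(j + 5)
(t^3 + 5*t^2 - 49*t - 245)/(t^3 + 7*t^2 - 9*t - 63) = (t^2 - 2*t - 35)/(t^2 - 9)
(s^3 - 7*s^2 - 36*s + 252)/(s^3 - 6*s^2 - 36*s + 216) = (s - 7)/(s - 6)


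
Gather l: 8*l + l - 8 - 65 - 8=9*l - 81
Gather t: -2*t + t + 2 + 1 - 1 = 2 - t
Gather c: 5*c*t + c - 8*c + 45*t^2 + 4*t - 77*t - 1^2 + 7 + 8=c*(5*t - 7) + 45*t^2 - 73*t + 14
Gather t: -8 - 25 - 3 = -36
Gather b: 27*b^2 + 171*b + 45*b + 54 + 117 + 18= 27*b^2 + 216*b + 189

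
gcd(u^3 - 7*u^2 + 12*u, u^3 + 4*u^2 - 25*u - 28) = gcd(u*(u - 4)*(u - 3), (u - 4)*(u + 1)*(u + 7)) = u - 4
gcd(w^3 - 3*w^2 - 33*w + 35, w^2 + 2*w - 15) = w + 5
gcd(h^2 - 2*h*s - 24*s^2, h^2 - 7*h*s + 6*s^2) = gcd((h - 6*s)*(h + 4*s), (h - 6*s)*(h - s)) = -h + 6*s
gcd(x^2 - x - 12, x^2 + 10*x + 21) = x + 3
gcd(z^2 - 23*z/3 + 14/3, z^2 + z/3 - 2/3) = z - 2/3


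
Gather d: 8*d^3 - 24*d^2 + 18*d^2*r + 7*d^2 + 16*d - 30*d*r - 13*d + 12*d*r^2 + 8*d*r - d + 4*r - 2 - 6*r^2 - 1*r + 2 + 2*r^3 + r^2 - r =8*d^3 + d^2*(18*r - 17) + d*(12*r^2 - 22*r + 2) + 2*r^3 - 5*r^2 + 2*r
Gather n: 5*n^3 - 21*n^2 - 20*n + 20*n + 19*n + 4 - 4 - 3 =5*n^3 - 21*n^2 + 19*n - 3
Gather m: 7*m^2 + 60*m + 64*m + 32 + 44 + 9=7*m^2 + 124*m + 85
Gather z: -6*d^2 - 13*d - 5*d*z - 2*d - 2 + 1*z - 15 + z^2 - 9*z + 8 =-6*d^2 - 15*d + z^2 + z*(-5*d - 8) - 9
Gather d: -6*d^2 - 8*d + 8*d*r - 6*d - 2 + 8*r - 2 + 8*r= -6*d^2 + d*(8*r - 14) + 16*r - 4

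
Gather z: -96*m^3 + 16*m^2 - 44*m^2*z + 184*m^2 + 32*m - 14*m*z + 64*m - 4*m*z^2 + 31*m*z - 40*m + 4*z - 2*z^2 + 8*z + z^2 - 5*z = -96*m^3 + 200*m^2 + 56*m + z^2*(-4*m - 1) + z*(-44*m^2 + 17*m + 7)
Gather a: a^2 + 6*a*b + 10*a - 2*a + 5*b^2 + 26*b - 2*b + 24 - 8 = a^2 + a*(6*b + 8) + 5*b^2 + 24*b + 16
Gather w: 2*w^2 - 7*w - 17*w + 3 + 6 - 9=2*w^2 - 24*w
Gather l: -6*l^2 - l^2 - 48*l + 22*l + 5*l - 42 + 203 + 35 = -7*l^2 - 21*l + 196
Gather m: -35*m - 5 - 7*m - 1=-42*m - 6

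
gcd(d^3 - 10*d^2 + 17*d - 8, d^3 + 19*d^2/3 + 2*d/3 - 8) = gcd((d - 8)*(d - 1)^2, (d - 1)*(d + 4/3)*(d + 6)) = d - 1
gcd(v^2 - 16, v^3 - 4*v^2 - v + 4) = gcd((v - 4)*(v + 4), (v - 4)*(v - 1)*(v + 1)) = v - 4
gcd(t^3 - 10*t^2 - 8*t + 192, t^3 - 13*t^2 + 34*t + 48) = t^2 - 14*t + 48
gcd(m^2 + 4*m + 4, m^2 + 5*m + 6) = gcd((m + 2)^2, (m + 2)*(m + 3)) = m + 2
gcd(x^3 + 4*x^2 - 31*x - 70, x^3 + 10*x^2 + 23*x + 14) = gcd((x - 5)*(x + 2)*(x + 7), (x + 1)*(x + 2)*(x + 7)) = x^2 + 9*x + 14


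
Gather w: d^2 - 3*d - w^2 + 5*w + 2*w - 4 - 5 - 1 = d^2 - 3*d - w^2 + 7*w - 10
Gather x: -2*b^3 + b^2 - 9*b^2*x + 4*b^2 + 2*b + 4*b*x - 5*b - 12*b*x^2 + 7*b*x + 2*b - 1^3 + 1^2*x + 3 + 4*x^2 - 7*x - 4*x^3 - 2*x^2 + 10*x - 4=-2*b^3 + 5*b^2 - b - 4*x^3 + x^2*(2 - 12*b) + x*(-9*b^2 + 11*b + 4) - 2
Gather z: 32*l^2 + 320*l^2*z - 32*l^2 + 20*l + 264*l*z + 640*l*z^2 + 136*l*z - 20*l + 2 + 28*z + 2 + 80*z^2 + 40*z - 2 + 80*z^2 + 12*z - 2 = z^2*(640*l + 160) + z*(320*l^2 + 400*l + 80)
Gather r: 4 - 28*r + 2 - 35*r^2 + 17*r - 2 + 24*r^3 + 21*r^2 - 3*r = 24*r^3 - 14*r^2 - 14*r + 4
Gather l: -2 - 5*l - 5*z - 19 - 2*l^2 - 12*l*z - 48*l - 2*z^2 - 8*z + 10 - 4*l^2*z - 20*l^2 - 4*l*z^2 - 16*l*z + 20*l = l^2*(-4*z - 22) + l*(-4*z^2 - 28*z - 33) - 2*z^2 - 13*z - 11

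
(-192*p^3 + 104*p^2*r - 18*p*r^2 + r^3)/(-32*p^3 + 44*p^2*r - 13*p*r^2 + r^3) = (6*p - r)/(p - r)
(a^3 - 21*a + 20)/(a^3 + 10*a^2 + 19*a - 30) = (a - 4)/(a + 6)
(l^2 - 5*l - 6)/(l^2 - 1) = (l - 6)/(l - 1)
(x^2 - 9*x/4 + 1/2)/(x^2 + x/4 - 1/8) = 2*(x - 2)/(2*x + 1)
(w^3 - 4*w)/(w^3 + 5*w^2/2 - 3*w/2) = 2*(w^2 - 4)/(2*w^2 + 5*w - 3)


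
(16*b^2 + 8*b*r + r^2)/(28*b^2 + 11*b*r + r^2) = (4*b + r)/(7*b + r)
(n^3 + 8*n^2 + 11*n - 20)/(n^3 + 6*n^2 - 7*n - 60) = (n - 1)/(n - 3)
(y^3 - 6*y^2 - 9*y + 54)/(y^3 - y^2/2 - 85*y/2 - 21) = 2*(-y^3 + 6*y^2 + 9*y - 54)/(-2*y^3 + y^2 + 85*y + 42)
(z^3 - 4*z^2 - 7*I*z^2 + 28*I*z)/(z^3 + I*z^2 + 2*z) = (z^2 - 4*z - 7*I*z + 28*I)/(z^2 + I*z + 2)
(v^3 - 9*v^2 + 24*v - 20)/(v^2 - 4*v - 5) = (v^2 - 4*v + 4)/(v + 1)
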